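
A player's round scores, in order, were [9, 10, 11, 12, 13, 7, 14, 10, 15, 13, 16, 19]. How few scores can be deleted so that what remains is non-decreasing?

3

Fewest deletions = n − (longest non-decreasing subsequence).
Patience tails:
9 → extends → [9]
10 → extends → [9, 10]
11 → extends → [9, 10, 11]
12 → extends → [9, 10, 11, 12]
13 → extends → [9, 10, 11, 12, 13]
7 → replaces 9 → [7, 10, 11, 12, 13]
14 → extends → [7, 10, 11, 12, 13, 14]
10 → replaces 11 → [7, 10, 10, 12, 13, 14]
15 → extends → [7, 10, 10, 12, 13, 14, 15]
13 → replaces 14 → [7, 10, 10, 12, 13, 13, 15]
16 → extends → [7, 10, 10, 12, 13, 13, 15, 16]
19 → extends → [7, 10, 10, 12, 13, 13, 15, 16, 19]
Longest non-decreasing subsequence has length 9, so deletions = 12 − 9 = 3.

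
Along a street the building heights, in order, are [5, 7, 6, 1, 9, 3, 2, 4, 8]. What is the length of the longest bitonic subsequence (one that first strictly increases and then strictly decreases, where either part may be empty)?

inc[i] = longest strictly increasing subsequence ending at i; dec[i] = longest strictly decreasing subsequence starting at i:
i:     1 2 3 4 5 6 7 8 9
a[i]:  5 7 6 1 9 3 2 4 8
inc:   1 2 2 1 3 2 2 3 4
dec:   3 4 3 1 3 2 1 1 1
Best peak at i=2 (value 7): inc=2, dec=4, length 2+4−1 = 5.

5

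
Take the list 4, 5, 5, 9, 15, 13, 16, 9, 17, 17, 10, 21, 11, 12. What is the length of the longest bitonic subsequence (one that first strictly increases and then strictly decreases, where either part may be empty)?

8

inc[i] = longest strictly increasing subsequence ending at i; dec[i] = longest strictly decreasing subsequence starting at i:
i:      1  2  3  4  5  6  7  8  9 10 11 12 13 14
a[i]:   4  5  5  9 15 13 16  9 17 17 10 21 11 12
inc:    1  2  2  3  4  4  5  3  6  6  4  7  5  6
dec:    1  1  1  1  3  2  2  1  2  2  1  2  1  1
Best peak at i=12 (value 21): inc=7, dec=2, length 7+2−1 = 8.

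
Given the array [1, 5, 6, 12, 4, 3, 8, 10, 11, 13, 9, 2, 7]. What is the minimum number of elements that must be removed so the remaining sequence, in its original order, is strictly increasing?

6

Fewest deletions = n − (longest strictly increasing subsequence).
Patience tails:
1 → extends → [1]
5 → extends → [1, 5]
6 → extends → [1, 5, 6]
12 → extends → [1, 5, 6, 12]
4 → replaces 5 → [1, 4, 6, 12]
3 → replaces 4 → [1, 3, 6, 12]
8 → replaces 12 → [1, 3, 6, 8]
10 → extends → [1, 3, 6, 8, 10]
11 → extends → [1, 3, 6, 8, 10, 11]
13 → extends → [1, 3, 6, 8, 10, 11, 13]
9 → replaces 10 → [1, 3, 6, 8, 9, 11, 13]
2 → replaces 3 → [1, 2, 6, 8, 9, 11, 13]
7 → replaces 8 → [1, 2, 6, 7, 9, 11, 13]
Longest strictly increasing subsequence has length 7, so deletions = 13 − 7 = 6.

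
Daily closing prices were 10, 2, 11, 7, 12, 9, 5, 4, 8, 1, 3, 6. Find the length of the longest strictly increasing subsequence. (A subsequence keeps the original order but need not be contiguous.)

3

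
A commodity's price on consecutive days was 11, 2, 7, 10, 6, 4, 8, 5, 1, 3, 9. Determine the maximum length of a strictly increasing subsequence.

Track the smallest tail for each achievable length (strict):
11 → extends → [11]
2 → replaces 11 → [2]
7 → extends → [2, 7]
10 → extends → [2, 7, 10]
6 → replaces 7 → [2, 6, 10]
4 → replaces 6 → [2, 4, 10]
8 → replaces 10 → [2, 4, 8]
5 → replaces 8 → [2, 4, 5]
1 → replaces 2 → [1, 4, 5]
3 → replaces 4 → [1, 3, 5]
9 → extends → [1, 3, 5, 9]
Four tails, so the longest strictly increasing subsequence has length 4 (e.g. 2, 7, 8, 9).

4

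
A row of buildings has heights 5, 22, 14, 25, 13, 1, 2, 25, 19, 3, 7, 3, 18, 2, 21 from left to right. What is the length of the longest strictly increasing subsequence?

Track the smallest tail for each achievable length (strict):
5 → extends → [5]
22 → extends → [5, 22]
14 → replaces 22 → [5, 14]
25 → extends → [5, 14, 25]
13 → replaces 14 → [5, 13, 25]
1 → replaces 5 → [1, 13, 25]
2 → replaces 13 → [1, 2, 25]
25 → already a tail → [1, 2, 25]
19 → replaces 25 → [1, 2, 19]
3 → replaces 19 → [1, 2, 3]
7 → extends → [1, 2, 3, 7]
3 → already a tail → [1, 2, 3, 7]
18 → extends → [1, 2, 3, 7, 18]
2 → already a tail → [1, 2, 3, 7, 18]
21 → extends → [1, 2, 3, 7, 18, 21]
Six tails, so the longest strictly increasing subsequence has length 6 (e.g. 1, 2, 3, 7, 18, 21).

6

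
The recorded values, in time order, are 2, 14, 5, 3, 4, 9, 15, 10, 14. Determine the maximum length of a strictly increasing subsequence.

Track the smallest tail for each achievable length (strict):
2 → extends → [2]
14 → extends → [2, 14]
5 → replaces 14 → [2, 5]
3 → replaces 5 → [2, 3]
4 → extends → [2, 3, 4]
9 → extends → [2, 3, 4, 9]
15 → extends → [2, 3, 4, 9, 15]
10 → replaces 15 → [2, 3, 4, 9, 10]
14 → extends → [2, 3, 4, 9, 10, 14]
Six tails, so the longest strictly increasing subsequence has length 6 (e.g. 2, 3, 4, 9, 10, 14).

6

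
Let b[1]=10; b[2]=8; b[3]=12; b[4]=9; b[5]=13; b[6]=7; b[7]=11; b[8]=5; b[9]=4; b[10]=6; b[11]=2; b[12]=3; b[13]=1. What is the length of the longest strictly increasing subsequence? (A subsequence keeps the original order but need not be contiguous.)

3

Track the smallest tail for each achievable length (strict):
10 → extends → [10]
8 → replaces 10 → [8]
12 → extends → [8, 12]
9 → replaces 12 → [8, 9]
13 → extends → [8, 9, 13]
7 → replaces 8 → [7, 9, 13]
11 → replaces 13 → [7, 9, 11]
5 → replaces 7 → [5, 9, 11]
4 → replaces 5 → [4, 9, 11]
6 → replaces 9 → [4, 6, 11]
2 → replaces 4 → [2, 6, 11]
3 → replaces 6 → [2, 3, 11]
1 → replaces 2 → [1, 3, 11]
Three tails, so the longest strictly increasing subsequence has length 3 (e.g. 10, 12, 13).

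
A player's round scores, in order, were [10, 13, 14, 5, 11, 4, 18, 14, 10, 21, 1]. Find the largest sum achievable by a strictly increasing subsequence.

Let S[i] be the best sum of a strictly increasing subsequence ending at i:
i:      1  2  3  4  5  6  7  8  9 10 11
a[i]:  10 13 14  5 11  4 18 14 10 21  1
S:     10 23 37  5 21  4 55 37 15 76  1
Maximum is 76 (e.g. 10 + 13 + 14 + 18 + 21).

76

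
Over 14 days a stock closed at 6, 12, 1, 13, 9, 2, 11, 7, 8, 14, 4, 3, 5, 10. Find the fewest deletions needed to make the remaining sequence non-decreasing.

Fewest deletions = n − (longest non-decreasing subsequence).
i:      1  2  3  4  5  6  7  8  9 10 11 12 13 14
a[i]:   6 12  1 13  9  2 11  7  8 14  4  3  5 10
dp:     1  2  1  3  2  2  3  3  4  5  3  3  4  5
max dp = 5, so deletions = 14 − 5 = 9.

9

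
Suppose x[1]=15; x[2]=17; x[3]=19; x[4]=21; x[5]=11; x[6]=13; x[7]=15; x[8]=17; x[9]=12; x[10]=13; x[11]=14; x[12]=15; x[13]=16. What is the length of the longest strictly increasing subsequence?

Let dp[i] be the length of the longest such subsequence ending at index i:
i:      1  2  3  4  5  6  7  8  9 10 11 12 13
x[i]:  15 17 19 21 11 13 15 17 12 13 14 15 16
dp:     1  2  3  4  1  2  3  4  2  3  4  5  6
Maximum dp value is 6.

6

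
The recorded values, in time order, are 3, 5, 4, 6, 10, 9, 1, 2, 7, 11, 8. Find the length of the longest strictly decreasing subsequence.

Negate each value so 'decreasing' becomes 'increasing', then run patience tails on the negated sequence:
-3 → extends → [-3]
-5 → replaces -3 → [-5]
-4 → extends → [-5, -4]
-6 → replaces -5 → [-6, -4]
-10 → replaces -6 → [-10, -4]
-9 → replaces -4 → [-10, -9]
-1 → extends → [-10, -9, -1]
-2 → replaces -1 → [-10, -9, -2]
-7 → replaces -2 → [-10, -9, -7]
-11 → replaces -10 → [-11, -9, -7]
-8 → replaces -7 → [-11, -9, -8]
Three tails, so the longest strictly decreasing subsequence of the original has length 3.

3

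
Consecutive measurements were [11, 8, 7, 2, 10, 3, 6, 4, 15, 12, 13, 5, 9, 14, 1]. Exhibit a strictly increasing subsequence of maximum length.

2, 3, 6, 12, 13, 14

Patience tails give the LIS length; then backtrack through the dp parents:
11 → extends → [11]
8 → replaces 11 → [8]
7 → replaces 8 → [7]
2 → replaces 7 → [2]
10 → extends → [2, 10]
3 → replaces 10 → [2, 3]
6 → extends → [2, 3, 6]
4 → replaces 6 → [2, 3, 4]
15 → extends → [2, 3, 4, 15]
12 → replaces 15 → [2, 3, 4, 12]
13 → extends → [2, 3, 4, 12, 13]
5 → replaces 12 → [2, 3, 4, 5, 13]
9 → replaces 13 → [2, 3, 4, 5, 9]
14 → extends → [2, 3, 4, 5, 9, 14]
1 → replaces 2 → [1, 3, 4, 5, 9, 14]
Length 6; one witness is 2, 3, 6, 12, 13, 14.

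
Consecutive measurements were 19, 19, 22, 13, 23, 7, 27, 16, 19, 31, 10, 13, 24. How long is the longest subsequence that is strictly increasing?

5

Let dp[i] be the length of the longest such subsequence ending at index i:
i:      1  2  3  4  5  6  7  8  9 10 11 12 13
a[i]:  19 19 22 13 23  7 27 16 19 31 10 13 24
dp:     1  1  2  1  3  1  4  2  3  5  2  3  4
Maximum dp value is 5.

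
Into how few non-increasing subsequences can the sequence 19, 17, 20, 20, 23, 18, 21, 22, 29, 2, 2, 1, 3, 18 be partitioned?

5

Place each on the leftmost legal pile:
19 → new pile 1 (tops now [19])
17 → pile 1 (tops now [17])
20 → new pile 2 (tops now [17, 20])
20 → pile 2 (tops now [17, 20])
23 → new pile 3 (tops now [17, 20, 23])
18 → pile 2 (tops now [17, 18, 23])
21 → pile 3 (tops now [17, 18, 21])
22 → new pile 4 (tops now [17, 18, 21, 22])
29 → new pile 5 (tops now [17, 18, 21, 22, 29])
2 → pile 1 (tops now [2, 18, 21, 22, 29])
2 → pile 1 (tops now [2, 18, 21, 22, 29])
1 → pile 1 (tops now [1, 18, 21, 22, 29])
3 → pile 2 (tops now [1, 3, 21, 22, 29])
18 → pile 3 (tops now [1, 3, 18, 22, 29])
Five piles.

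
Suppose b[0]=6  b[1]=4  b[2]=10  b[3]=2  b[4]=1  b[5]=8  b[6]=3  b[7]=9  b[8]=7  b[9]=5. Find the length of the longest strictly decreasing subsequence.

4

Negate each value so 'decreasing' becomes 'increasing', then run patience tails on the negated sequence:
-6 → extends → [-6]
-4 → extends → [-6, -4]
-10 → replaces -6 → [-10, -4]
-2 → extends → [-10, -4, -2]
-1 → extends → [-10, -4, -2, -1]
-8 → replaces -4 → [-10, -8, -2, -1]
-3 → replaces -2 → [-10, -8, -3, -1]
-9 → replaces -8 → [-10, -9, -3, -1]
-7 → replaces -3 → [-10, -9, -7, -1]
-5 → replaces -1 → [-10, -9, -7, -5]
Four tails, so the longest strictly decreasing subsequence of the original has length 4.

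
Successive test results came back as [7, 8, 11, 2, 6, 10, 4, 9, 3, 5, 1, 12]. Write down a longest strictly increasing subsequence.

7, 8, 11, 12

Patience tails give the LIS length; then backtrack through the dp parents:
7 → extends → [7]
8 → extends → [7, 8]
11 → extends → [7, 8, 11]
2 → replaces 7 → [2, 8, 11]
6 → replaces 8 → [2, 6, 11]
10 → replaces 11 → [2, 6, 10]
4 → replaces 6 → [2, 4, 10]
9 → replaces 10 → [2, 4, 9]
3 → replaces 4 → [2, 3, 9]
5 → replaces 9 → [2, 3, 5]
1 → replaces 2 → [1, 3, 5]
12 → extends → [1, 3, 5, 12]
Length 4; one witness is 7, 8, 11, 12.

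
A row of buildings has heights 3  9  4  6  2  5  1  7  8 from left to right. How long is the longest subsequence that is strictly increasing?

Let dp[i] be the length of the longest such subsequence ending at index i:
i:     1 2 3 4 5 6 7 8 9
a[i]:  3 9 4 6 2 5 1 7 8
dp:    1 2 2 3 1 3 1 4 5
Maximum dp value is 5.

5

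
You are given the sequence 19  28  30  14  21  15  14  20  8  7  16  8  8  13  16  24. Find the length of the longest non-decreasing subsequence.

Let dp[i] be the length of the longest such subsequence ending at index i:
i:      1  2  3  4  5  6  7  8  9 10 11 12 13 14 15 16
a[i]:  19 28 30 14 21 15 14 20  8  7 16  8  8 13 16 24
dp:     1  2  3  1  2  2  2  3  1  1  3  2  3  4  5  6
Maximum dp value is 6.

6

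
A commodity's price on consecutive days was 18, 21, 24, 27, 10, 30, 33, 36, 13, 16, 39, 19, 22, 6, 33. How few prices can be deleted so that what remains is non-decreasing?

Fewest deletions = n − (longest non-decreasing subsequence).
i:      1  2  3  4  5  6  7  8  9 10 11 12 13 14 15
a[i]:  18 21 24 27 10 30 33 36 13 16 39 19 22  6 33
dp:     1  2  3  4  1  5  6  7  2  3  8  4  5  1  7
max dp = 8, so deletions = 15 − 8 = 7.

7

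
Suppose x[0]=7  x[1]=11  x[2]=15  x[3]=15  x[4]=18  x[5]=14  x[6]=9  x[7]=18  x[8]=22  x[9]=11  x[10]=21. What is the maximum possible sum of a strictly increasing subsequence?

73

Let S[i] be the best sum of a strictly increasing subsequence ending at i:
i:      0  1  2  3  4  5  6  7  8  9 10
x[i]:   7 11 15 15 18 14  9 18 22 11 21
S:      7 18 33 33 51 32 16 51 73 27 72
Maximum is 73 (e.g. 7 + 11 + 15 + 18 + 22).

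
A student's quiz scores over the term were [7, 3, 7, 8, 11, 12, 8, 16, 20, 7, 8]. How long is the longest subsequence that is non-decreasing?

Track the smallest tail for each achievable length (allowing ties):
7 → extends → [7]
3 → replaces 7 → [3]
7 → extends → [3, 7]
8 → extends → [3, 7, 8]
11 → extends → [3, 7, 8, 11]
12 → extends → [3, 7, 8, 11, 12]
8 → replaces 11 → [3, 7, 8, 8, 12]
16 → extends → [3, 7, 8, 8, 12, 16]
20 → extends → [3, 7, 8, 8, 12, 16, 20]
7 → replaces 8 → [3, 7, 7, 8, 12, 16, 20]
8 → replaces 12 → [3, 7, 7, 8, 8, 16, 20]
Seven tails, so the longest non-decreasing subsequence has length 7 (e.g. 7, 7, 8, 11, 12, 16, 20).

7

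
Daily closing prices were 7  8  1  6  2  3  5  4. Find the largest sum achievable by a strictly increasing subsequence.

15

Let S[i] be the best sum of a strictly increasing subsequence ending at i:
i:      1  2  3  4  5  6  7  8
a[i]:   7  8  1  6  2  3  5  4
S:      7 15  1  7  3  6 11 10
Maximum is 15 (e.g. 7 + 8).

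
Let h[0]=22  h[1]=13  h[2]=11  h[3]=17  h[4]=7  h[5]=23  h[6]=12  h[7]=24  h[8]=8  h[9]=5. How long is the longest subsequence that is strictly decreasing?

5

Negate each value so 'decreasing' becomes 'increasing', then run patience tails on the negated sequence:
-22 → extends → [-22]
-13 → extends → [-22, -13]
-11 → extends → [-22, -13, -11]
-17 → replaces -13 → [-22, -17, -11]
-7 → extends → [-22, -17, -11, -7]
-23 → replaces -22 → [-23, -17, -11, -7]
-12 → replaces -11 → [-23, -17, -12, -7]
-24 → replaces -23 → [-24, -17, -12, -7]
-8 → replaces -7 → [-24, -17, -12, -8]
-5 → extends → [-24, -17, -12, -8, -5]
Five tails, so the longest strictly decreasing subsequence of the original has length 5.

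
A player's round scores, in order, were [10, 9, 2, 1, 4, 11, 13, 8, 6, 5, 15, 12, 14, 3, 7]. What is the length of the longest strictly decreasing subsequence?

6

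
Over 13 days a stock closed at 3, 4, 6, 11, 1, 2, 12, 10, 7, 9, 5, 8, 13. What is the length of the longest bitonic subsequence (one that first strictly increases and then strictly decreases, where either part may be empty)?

8

inc[i] = longest strictly increasing subsequence ending at i; dec[i] = longest strictly decreasing subsequence starting at i:
i:      1  2  3  4  5  6  7  8  9 10 11 12 13
a[i]:   3  4  6 11  1  2 12 10  7  9  5  8 13
inc:    1  2  3  4  1  2  5  4  4  5  3  5  6
dec:    2  2  2  4  1  1  4  3  2  2  1  1  1
Best peak at i=7 (value 12): inc=5, dec=4, length 5+4−1 = 8.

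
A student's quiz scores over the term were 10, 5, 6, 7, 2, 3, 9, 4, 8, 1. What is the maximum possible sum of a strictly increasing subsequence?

Let S[i] be the best sum of a strictly increasing subsequence ending at i:
i:      1  2  3  4  5  6  7  8  9 10
a[i]:  10  5  6  7  2  3  9  4  8  1
S:     10  5 11 18  2  5 27  9 26  1
Maximum is 27 (e.g. 5 + 6 + 7 + 9).

27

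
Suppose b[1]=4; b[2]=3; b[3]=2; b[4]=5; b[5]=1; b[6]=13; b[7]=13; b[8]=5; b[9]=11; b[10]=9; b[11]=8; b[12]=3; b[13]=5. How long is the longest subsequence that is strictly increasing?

Track the smallest tail for each achievable length (strict):
4 → extends → [4]
3 → replaces 4 → [3]
2 → replaces 3 → [2]
5 → extends → [2, 5]
1 → replaces 2 → [1, 5]
13 → extends → [1, 5, 13]
13 → already a tail → [1, 5, 13]
5 → already a tail → [1, 5, 13]
11 → replaces 13 → [1, 5, 11]
9 → replaces 11 → [1, 5, 9]
8 → replaces 9 → [1, 5, 8]
3 → replaces 5 → [1, 3, 8]
5 → replaces 8 → [1, 3, 5]
Three tails, so the longest strictly increasing subsequence has length 3 (e.g. 4, 5, 13).

3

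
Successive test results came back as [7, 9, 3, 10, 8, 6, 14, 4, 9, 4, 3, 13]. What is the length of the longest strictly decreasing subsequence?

Negate each value so 'decreasing' becomes 'increasing', then run patience tails on the negated sequence:
-7 → extends → [-7]
-9 → replaces -7 → [-9]
-3 → extends → [-9, -3]
-10 → replaces -9 → [-10, -3]
-8 → replaces -3 → [-10, -8]
-6 → extends → [-10, -8, -6]
-14 → replaces -10 → [-14, -8, -6]
-4 → extends → [-14, -8, -6, -4]
-9 → replaces -8 → [-14, -9, -6, -4]
-4 → already a tail → [-14, -9, -6, -4]
-3 → extends → [-14, -9, -6, -4, -3]
-13 → replaces -9 → [-14, -13, -6, -4, -3]
Five tails, so the longest strictly decreasing subsequence of the original has length 5.

5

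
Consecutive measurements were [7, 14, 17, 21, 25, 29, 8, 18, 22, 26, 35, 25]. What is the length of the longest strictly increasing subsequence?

7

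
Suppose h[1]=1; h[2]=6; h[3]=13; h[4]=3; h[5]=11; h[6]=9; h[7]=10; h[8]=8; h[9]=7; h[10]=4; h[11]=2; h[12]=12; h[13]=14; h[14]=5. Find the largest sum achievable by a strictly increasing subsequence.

52

Let S[i] be the best sum of a strictly increasing subsequence ending at i:
i:      1  2  3  4  5  6  7  8  9 10 11 12 13 14
h[i]:   1  6 13  3 11  9 10  8  7  4  2 12 14  5
S:      1  7 20  4 18 16 26 15 14  8  3 38 52 13
Maximum is 52 (e.g. 1 + 6 + 9 + 10 + 12 + 14).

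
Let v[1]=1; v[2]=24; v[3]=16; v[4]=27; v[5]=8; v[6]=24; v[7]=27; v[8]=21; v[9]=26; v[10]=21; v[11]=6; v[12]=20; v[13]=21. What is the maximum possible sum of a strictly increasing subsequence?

Let S[i] be the best sum of a strictly increasing subsequence ending at i:
i:      1  2  3  4  5  6  7  8  9 10 11 12 13
v[i]:   1 24 16 27  8 24 27 21 26 21  6 20 21
S:      1 25 17 52  9 41 68 38 67 38  7 37 58
Maximum is 68 (e.g. 1 + 16 + 24 + 27).

68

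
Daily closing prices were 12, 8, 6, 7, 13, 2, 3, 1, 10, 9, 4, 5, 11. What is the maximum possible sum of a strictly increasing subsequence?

Let S[i] be the best sum of a strictly increasing subsequence ending at i:
i:      1  2  3  4  5  6  7  8  9 10 11 12 13
a[i]:  12  8  6  7 13  2  3  1 10  9  4  5 11
S:     12  8  6 13 26  2  5  1 23 22  9 14 34
Maximum is 34 (e.g. 6 + 7 + 10 + 11).

34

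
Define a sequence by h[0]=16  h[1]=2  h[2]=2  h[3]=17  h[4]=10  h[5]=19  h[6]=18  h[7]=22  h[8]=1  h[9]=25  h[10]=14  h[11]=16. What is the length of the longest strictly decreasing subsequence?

3

Let dp[i] be the longest strictly decreasing subsequence ending at i:
i:      0  1  2  3  4  5  6  7  8  9 10 11
h[i]:  16  2  2 17 10 19 18 22  1 25 14 16
dp:     1  2  2  1  2  1  2  1  3  1  3  3
Maximum is 3.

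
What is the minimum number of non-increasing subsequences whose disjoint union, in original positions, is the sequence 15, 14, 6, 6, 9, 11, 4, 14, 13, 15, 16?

Place each on the leftmost legal pile:
15 → new pile 1 (tops now [15])
14 → pile 1 (tops now [14])
6 → pile 1 (tops now [6])
6 → pile 1 (tops now [6])
9 → new pile 2 (tops now [6, 9])
11 → new pile 3 (tops now [6, 9, 11])
4 → pile 1 (tops now [4, 9, 11])
14 → new pile 4 (tops now [4, 9, 11, 14])
13 → pile 4 (tops now [4, 9, 11, 13])
15 → new pile 5 (tops now [4, 9, 11, 13, 15])
16 → new pile 6 (tops now [4, 9, 11, 13, 15, 16])
Six piles.

6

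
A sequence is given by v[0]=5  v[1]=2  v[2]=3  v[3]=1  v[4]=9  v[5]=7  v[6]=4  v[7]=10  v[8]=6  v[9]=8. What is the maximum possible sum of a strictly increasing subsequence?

Let S[i] be the best sum of a strictly increasing subsequence ending at i:
i:      0  1  2  3  4  5  6  7  8  9
v[i]:   5  2  3  1  9  7  4 10  6  8
S:      5  2  5  1 14 12  9 24 15 23
Maximum is 24 (e.g. 2 + 3 + 9 + 10).

24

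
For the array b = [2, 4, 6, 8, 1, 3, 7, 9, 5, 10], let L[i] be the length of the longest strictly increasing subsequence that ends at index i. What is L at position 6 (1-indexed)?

2

dp[i] = 1 + max{dp[j] : j<i, b[j]<b[i]} (or 1 if no such j):
i:      1  2  3  4  5  6  7  8  9 10
b[i]:   2  4  6  8  1  3  7  9  5 10
dp:     1  2  3  4  1  2  4  5  3  6
At index 6 the value is 2.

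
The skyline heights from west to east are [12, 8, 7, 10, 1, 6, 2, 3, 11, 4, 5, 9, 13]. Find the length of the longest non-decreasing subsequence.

7

Let dp[i] be the length of the longest such subsequence ending at index i:
i:      1  2  3  4  5  6  7  8  9 10 11 12 13
a[i]:  12  8  7 10  1  6  2  3 11  4  5  9 13
dp:     1  1  1  2  1  2  2  3  4  4  5  6  7
Maximum dp value is 7.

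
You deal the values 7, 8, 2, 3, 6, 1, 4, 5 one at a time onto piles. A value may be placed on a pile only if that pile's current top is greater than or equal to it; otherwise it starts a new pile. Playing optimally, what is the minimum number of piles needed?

Place each on the leftmost legal pile:
7 → new pile 1 (tops now [7])
8 → new pile 2 (tops now [7, 8])
2 → pile 1 (tops now [2, 8])
3 → pile 2 (tops now [2, 3])
6 → new pile 3 (tops now [2, 3, 6])
1 → pile 1 (tops now [1, 3, 6])
4 → pile 3 (tops now [1, 3, 4])
5 → new pile 4 (tops now [1, 3, 4, 5])
Four piles.

4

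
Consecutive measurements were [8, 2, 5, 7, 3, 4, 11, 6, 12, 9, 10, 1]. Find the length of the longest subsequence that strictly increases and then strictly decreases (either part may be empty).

7

inc[i] = longest strictly increasing subsequence ending at i; dec[i] = longest strictly decreasing subsequence starting at i:
i:      1  2  3  4  5  6  7  8  9 10 11 12
a[i]:   8  2  5  7  3  4 11  6 12  9 10  1
inc:    1  1  2  3  2  3  4  4  5  5  6  1
dec:    4  2  3  3  2  2  3  2  3  2  2  1
Best peak at i=9 (value 12): inc=5, dec=3, length 5+3−1 = 7.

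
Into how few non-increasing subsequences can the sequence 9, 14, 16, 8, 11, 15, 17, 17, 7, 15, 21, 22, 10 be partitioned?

Place each on the leftmost legal pile:
9 → new pile 1 (tops now [9])
14 → new pile 2 (tops now [9, 14])
16 → new pile 3 (tops now [9, 14, 16])
8 → pile 1 (tops now [8, 14, 16])
11 → pile 2 (tops now [8, 11, 16])
15 → pile 3 (tops now [8, 11, 15])
17 → new pile 4 (tops now [8, 11, 15, 17])
17 → pile 4 (tops now [8, 11, 15, 17])
7 → pile 1 (tops now [7, 11, 15, 17])
15 → pile 3 (tops now [7, 11, 15, 17])
21 → new pile 5 (tops now [7, 11, 15, 17, 21])
22 → new pile 6 (tops now [7, 11, 15, 17, 21, 22])
10 → pile 2 (tops now [7, 10, 15, 17, 21, 22])
Six piles.

6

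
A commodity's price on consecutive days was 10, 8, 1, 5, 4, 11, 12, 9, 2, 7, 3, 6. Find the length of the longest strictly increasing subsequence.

4

Let dp[i] be the length of the longest such subsequence ending at index i:
i:      1  2  3  4  5  6  7  8  9 10 11 12
a[i]:  10  8  1  5  4 11 12  9  2  7  3  6
dp:     1  1  1  2  2  3  4  3  2  3  3  4
Maximum dp value is 4.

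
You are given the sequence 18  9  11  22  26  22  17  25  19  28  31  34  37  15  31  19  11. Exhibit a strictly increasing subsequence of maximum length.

Patience tails give the LIS length; then backtrack through the dp parents:
18 → extends → [18]
9 → replaces 18 → [9]
11 → extends → [9, 11]
22 → extends → [9, 11, 22]
26 → extends → [9, 11, 22, 26]
22 → already a tail → [9, 11, 22, 26]
17 → replaces 22 → [9, 11, 17, 26]
25 → replaces 26 → [9, 11, 17, 25]
19 → replaces 25 → [9, 11, 17, 19]
28 → extends → [9, 11, 17, 19, 28]
31 → extends → [9, 11, 17, 19, 28, 31]
34 → extends → [9, 11, 17, 19, 28, 31, 34]
37 → extends → [9, 11, 17, 19, 28, 31, 34, 37]
15 → replaces 17 → [9, 11, 15, 19, 28, 31, 34, 37]
31 → already a tail → [9, 11, 15, 19, 28, 31, 34, 37]
19 → already a tail → [9, 11, 15, 19, 28, 31, 34, 37]
11 → already a tail → [9, 11, 15, 19, 28, 31, 34, 37]
Length 8; one witness is 9, 11, 22, 26, 28, 31, 34, 37.

9, 11, 22, 26, 28, 31, 34, 37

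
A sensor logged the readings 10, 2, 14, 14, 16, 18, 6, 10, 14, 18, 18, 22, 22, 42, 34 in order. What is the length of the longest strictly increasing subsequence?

7

Track the smallest tail for each achievable length (strict):
10 → extends → [10]
2 → replaces 10 → [2]
14 → extends → [2, 14]
14 → already a tail → [2, 14]
16 → extends → [2, 14, 16]
18 → extends → [2, 14, 16, 18]
6 → replaces 14 → [2, 6, 16, 18]
10 → replaces 16 → [2, 6, 10, 18]
14 → replaces 18 → [2, 6, 10, 14]
18 → extends → [2, 6, 10, 14, 18]
18 → already a tail → [2, 6, 10, 14, 18]
22 → extends → [2, 6, 10, 14, 18, 22]
22 → already a tail → [2, 6, 10, 14, 18, 22]
42 → extends → [2, 6, 10, 14, 18, 22, 42]
34 → replaces 42 → [2, 6, 10, 14, 18, 22, 34]
Seven tails, so the longest strictly increasing subsequence has length 7 (e.g. 2, 6, 10, 14, 18, 22, 42).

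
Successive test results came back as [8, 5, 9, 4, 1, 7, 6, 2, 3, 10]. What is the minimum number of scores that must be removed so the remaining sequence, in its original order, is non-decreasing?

Fewest deletions = n − (longest non-decreasing subsequence).
i:      1  2  3  4  5  6  7  8  9 10
a[i]:   8  5  9  4  1  7  6  2  3 10
dp:     1  1  2  1  1  2  2  2  3  4
max dp = 4, so deletions = 10 − 4 = 6.

6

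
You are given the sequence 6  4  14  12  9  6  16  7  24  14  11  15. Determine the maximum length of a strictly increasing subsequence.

Let dp[i] be the length of the longest such subsequence ending at index i:
i:      1  2  3  4  5  6  7  8  9 10 11 12
a[i]:   6  4 14 12  9  6 16  7 24 14 11 15
dp:     1  1  2  2  2  2  3  3  4  4  4  5
Maximum dp value is 5.

5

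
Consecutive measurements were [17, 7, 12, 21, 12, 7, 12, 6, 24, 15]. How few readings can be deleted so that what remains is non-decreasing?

Fewest deletions = n − (longest non-decreasing subsequence).
Patience tails:
17 → extends → [17]
7 → replaces 17 → [7]
12 → extends → [7, 12]
21 → extends → [7, 12, 21]
12 → replaces 21 → [7, 12, 12]
7 → replaces 12 → [7, 7, 12]
12 → extends → [7, 7, 12, 12]
6 → replaces 7 → [6, 7, 12, 12]
24 → extends → [6, 7, 12, 12, 24]
15 → replaces 24 → [6, 7, 12, 12, 15]
Longest non-decreasing subsequence has length 5, so deletions = 10 − 5 = 5.

5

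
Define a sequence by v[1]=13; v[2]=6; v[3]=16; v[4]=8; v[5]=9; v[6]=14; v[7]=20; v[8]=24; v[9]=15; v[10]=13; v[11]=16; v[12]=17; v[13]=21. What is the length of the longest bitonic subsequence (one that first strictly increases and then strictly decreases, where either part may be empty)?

8

inc[i] = longest strictly increasing subsequence ending at i; dec[i] = longest strictly decreasing subsequence starting at i:
i:      1  2  3  4  5  6  7  8  9 10 11 12 13
v[i]:  13  6 16  8  9 14 20 24 15 13 16 17 21
inc:    1  1  2  2  3  4  5  6  5  4  6  7  8
dec:    2  1  3  1  1  2  3  3  2  1  1  1  1
Best peak at i=8 (value 24): inc=6, dec=3, length 6+3−1 = 8.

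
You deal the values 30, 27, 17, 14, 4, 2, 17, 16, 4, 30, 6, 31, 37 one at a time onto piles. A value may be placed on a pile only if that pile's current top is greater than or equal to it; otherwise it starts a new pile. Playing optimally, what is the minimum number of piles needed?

Place each on the leftmost legal pile:
30 → new pile 1 (tops now [30])
27 → pile 1 (tops now [27])
17 → pile 1 (tops now [17])
14 → pile 1 (tops now [14])
4 → pile 1 (tops now [4])
2 → pile 1 (tops now [2])
17 → new pile 2 (tops now [2, 17])
16 → pile 2 (tops now [2, 16])
4 → pile 2 (tops now [2, 4])
30 → new pile 3 (tops now [2, 4, 30])
6 → pile 3 (tops now [2, 4, 6])
31 → new pile 4 (tops now [2, 4, 6, 31])
37 → new pile 5 (tops now [2, 4, 6, 31, 37])
Five piles.

5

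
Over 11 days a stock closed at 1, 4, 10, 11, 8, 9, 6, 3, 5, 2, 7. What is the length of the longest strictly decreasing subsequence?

5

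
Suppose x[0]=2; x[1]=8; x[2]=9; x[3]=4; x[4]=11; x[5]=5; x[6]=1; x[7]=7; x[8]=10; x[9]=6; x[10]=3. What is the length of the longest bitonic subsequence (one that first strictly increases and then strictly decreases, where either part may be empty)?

inc[i] = longest strictly increasing subsequence ending at i; dec[i] = longest strictly decreasing subsequence starting at i:
i:      0  1  2  3  4  5  6  7  8  9 10
x[i]:   2  8  9  4 11  5  1  7 10  6  3
inc:    1  2  3  2  4  3  1  4  5  4  2
dec:    2  4  4  2  4  2  1  3  3  2  1
Best peak at i=4 (value 11): inc=4, dec=4, length 4+4−1 = 7.

7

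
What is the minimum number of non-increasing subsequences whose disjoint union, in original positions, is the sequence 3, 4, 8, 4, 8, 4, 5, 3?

Place each on the leftmost legal pile:
3 → new pile 1 (tops now [3])
4 → new pile 2 (tops now [3, 4])
8 → new pile 3 (tops now [3, 4, 8])
4 → pile 2 (tops now [3, 4, 8])
8 → pile 3 (tops now [3, 4, 8])
4 → pile 2 (tops now [3, 4, 8])
5 → pile 3 (tops now [3, 4, 5])
3 → pile 1 (tops now [3, 4, 5])
Three piles.

3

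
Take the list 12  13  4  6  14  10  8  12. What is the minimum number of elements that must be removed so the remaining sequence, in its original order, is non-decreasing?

4

Fewest deletions = n − (longest non-decreasing subsequence).
Patience tails:
12 → extends → [12]
13 → extends → [12, 13]
4 → replaces 12 → [4, 13]
6 → replaces 13 → [4, 6]
14 → extends → [4, 6, 14]
10 → replaces 14 → [4, 6, 10]
8 → replaces 10 → [4, 6, 8]
12 → extends → [4, 6, 8, 12]
Longest non-decreasing subsequence has length 4, so deletions = 8 − 4 = 4.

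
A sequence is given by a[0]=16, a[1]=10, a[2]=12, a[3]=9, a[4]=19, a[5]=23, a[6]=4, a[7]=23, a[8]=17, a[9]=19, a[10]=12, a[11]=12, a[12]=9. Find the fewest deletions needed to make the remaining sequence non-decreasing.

8

Fewest deletions = n − (longest non-decreasing subsequence).
Patience tails:
16 → extends → [16]
10 → replaces 16 → [10]
12 → extends → [10, 12]
9 → replaces 10 → [9, 12]
19 → extends → [9, 12, 19]
23 → extends → [9, 12, 19, 23]
4 → replaces 9 → [4, 12, 19, 23]
23 → extends → [4, 12, 19, 23, 23]
17 → replaces 19 → [4, 12, 17, 23, 23]
19 → replaces 23 → [4, 12, 17, 19, 23]
12 → replaces 17 → [4, 12, 12, 19, 23]
12 → replaces 19 → [4, 12, 12, 12, 23]
9 → replaces 12 → [4, 9, 12, 12, 23]
Longest non-decreasing subsequence has length 5, so deletions = 13 − 5 = 8.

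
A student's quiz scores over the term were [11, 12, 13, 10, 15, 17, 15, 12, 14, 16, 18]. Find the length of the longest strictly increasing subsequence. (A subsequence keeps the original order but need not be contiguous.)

6

Let dp[i] be the length of the longest such subsequence ending at index i:
i:      1  2  3  4  5  6  7  8  9 10 11
a[i]:  11 12 13 10 15 17 15 12 14 16 18
dp:     1  2  3  1  4  5  4  2  4  5  6
Maximum dp value is 6.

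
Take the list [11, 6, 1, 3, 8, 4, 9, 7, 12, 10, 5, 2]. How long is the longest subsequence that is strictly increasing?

5

Track the smallest tail for each achievable length (strict):
11 → extends → [11]
6 → replaces 11 → [6]
1 → replaces 6 → [1]
3 → extends → [1, 3]
8 → extends → [1, 3, 8]
4 → replaces 8 → [1, 3, 4]
9 → extends → [1, 3, 4, 9]
7 → replaces 9 → [1, 3, 4, 7]
12 → extends → [1, 3, 4, 7, 12]
10 → replaces 12 → [1, 3, 4, 7, 10]
5 → replaces 7 → [1, 3, 4, 5, 10]
2 → replaces 3 → [1, 2, 4, 5, 10]
Five tails, so the longest strictly increasing subsequence has length 5 (e.g. 1, 3, 8, 9, 12).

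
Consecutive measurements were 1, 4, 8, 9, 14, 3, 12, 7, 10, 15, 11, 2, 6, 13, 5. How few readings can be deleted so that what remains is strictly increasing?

Fewest deletions = n − (longest strictly increasing subsequence).
i:      1  2  3  4  5  6  7  8  9 10 11 12 13 14 15
a[i]:   1  4  8  9 14  3 12  7 10 15 11  2  6 13  5
dp:     1  2  3  4  5  2  5  3  5  6  6  2  3  7  3
max dp = 7, so deletions = 15 − 7 = 8.

8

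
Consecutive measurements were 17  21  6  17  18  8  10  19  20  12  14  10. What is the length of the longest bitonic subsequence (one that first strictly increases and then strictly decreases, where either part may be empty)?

inc[i] = longest strictly increasing subsequence ending at i; dec[i] = longest strictly decreasing subsequence starting at i:
i:      1  2  3  4  5  6  7  8  9 10 11 12
a[i]:  17 21  6 17 18  8 10 19 20 12 14 10
inc:    1  2  1  2  3  2  3  4  5  4  5  3
dec:    3  4  1  3  3  1  1  3  3  2  2  1
Best peak at i=9 (value 20): inc=5, dec=3, length 5+3−1 = 7.

7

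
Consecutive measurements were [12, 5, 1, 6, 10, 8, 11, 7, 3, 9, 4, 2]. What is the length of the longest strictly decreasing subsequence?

Let dp[i] be the longest strictly decreasing subsequence ending at i:
i:      1  2  3  4  5  6  7  8  9 10 11 12
a[i]:  12  5  1  6 10  8 11  7  3  9  4  2
dp:     1  2  3  2  2  3  2  4  5  3  5  6
Maximum is 6.

6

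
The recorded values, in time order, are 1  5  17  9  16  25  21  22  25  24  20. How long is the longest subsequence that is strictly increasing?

7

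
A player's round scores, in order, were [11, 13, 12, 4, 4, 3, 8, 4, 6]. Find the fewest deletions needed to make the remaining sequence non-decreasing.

5

Fewest deletions = n − (longest non-decreasing subsequence).
Patience tails:
11 → extends → [11]
13 → extends → [11, 13]
12 → replaces 13 → [11, 12]
4 → replaces 11 → [4, 12]
4 → replaces 12 → [4, 4]
3 → replaces 4 → [3, 4]
8 → extends → [3, 4, 8]
4 → replaces 8 → [3, 4, 4]
6 → extends → [3, 4, 4, 6]
Longest non-decreasing subsequence has length 4, so deletions = 9 − 4 = 5.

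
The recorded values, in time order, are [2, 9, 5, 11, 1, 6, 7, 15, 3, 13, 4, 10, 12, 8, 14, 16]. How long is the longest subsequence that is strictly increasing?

Track the smallest tail for each achievable length (strict):
2 → extends → [2]
9 → extends → [2, 9]
5 → replaces 9 → [2, 5]
11 → extends → [2, 5, 11]
1 → replaces 2 → [1, 5, 11]
6 → replaces 11 → [1, 5, 6]
7 → extends → [1, 5, 6, 7]
15 → extends → [1, 5, 6, 7, 15]
3 → replaces 5 → [1, 3, 6, 7, 15]
13 → replaces 15 → [1, 3, 6, 7, 13]
4 → replaces 6 → [1, 3, 4, 7, 13]
10 → replaces 13 → [1, 3, 4, 7, 10]
12 → extends → [1, 3, 4, 7, 10, 12]
8 → replaces 10 → [1, 3, 4, 7, 8, 12]
14 → extends → [1, 3, 4, 7, 8, 12, 14]
16 → extends → [1, 3, 4, 7, 8, 12, 14, 16]
Eight tails, so the longest strictly increasing subsequence has length 8 (e.g. 2, 5, 6, 7, 10, 12, 14, 16).

8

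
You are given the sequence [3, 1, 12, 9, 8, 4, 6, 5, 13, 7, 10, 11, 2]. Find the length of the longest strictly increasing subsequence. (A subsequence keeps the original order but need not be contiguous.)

6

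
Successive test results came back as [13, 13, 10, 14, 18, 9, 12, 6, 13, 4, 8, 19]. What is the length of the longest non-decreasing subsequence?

5

Let dp[i] be the length of the longest such subsequence ending at index i:
i:      1  2  3  4  5  6  7  8  9 10 11 12
a[i]:  13 13 10 14 18  9 12  6 13  4  8 19
dp:     1  2  1  3  4  1  2  1  3  1  2  5
Maximum dp value is 5.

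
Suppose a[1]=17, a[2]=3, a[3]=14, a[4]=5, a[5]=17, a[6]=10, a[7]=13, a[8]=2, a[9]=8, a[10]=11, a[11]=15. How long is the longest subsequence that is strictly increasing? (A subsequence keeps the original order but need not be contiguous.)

Let dp[i] be the length of the longest such subsequence ending at index i:
i:      1  2  3  4  5  6  7  8  9 10 11
a[i]:  17  3 14  5 17 10 13  2  8 11 15
dp:     1  1  2  2  3  3  4  1  3  4  5
Maximum dp value is 5.

5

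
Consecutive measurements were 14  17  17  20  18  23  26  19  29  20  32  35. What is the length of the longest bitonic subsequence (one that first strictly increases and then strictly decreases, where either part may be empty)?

inc[i] = longest strictly increasing subsequence ending at i; dec[i] = longest strictly decreasing subsequence starting at i:
i:      1  2  3  4  5  6  7  8  9 10 11 12
a[i]:  14 17 17 20 18 23 26 19 29 20 32 35
inc:    1  2  2  3  3  4  5  4  6  5  7  8
dec:    1  1  1  2  1  2  2  1  2  1  1  1
Best peak at i=12 (value 35): inc=8, dec=1, length 8+1−1 = 8.

8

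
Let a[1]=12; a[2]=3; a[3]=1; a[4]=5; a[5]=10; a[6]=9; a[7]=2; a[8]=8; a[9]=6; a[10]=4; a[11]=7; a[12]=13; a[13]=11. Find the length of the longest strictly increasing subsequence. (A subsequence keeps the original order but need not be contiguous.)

5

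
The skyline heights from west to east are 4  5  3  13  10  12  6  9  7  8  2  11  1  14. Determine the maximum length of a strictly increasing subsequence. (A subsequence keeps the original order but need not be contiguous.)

7

Let dp[i] be the length of the longest such subsequence ending at index i:
i:      1  2  3  4  5  6  7  8  9 10 11 12 13 14
a[i]:   4  5  3 13 10 12  6  9  7  8  2 11  1 14
dp:     1  2  1  3  3  4  3  4  4  5  1  6  1  7
Maximum dp value is 7.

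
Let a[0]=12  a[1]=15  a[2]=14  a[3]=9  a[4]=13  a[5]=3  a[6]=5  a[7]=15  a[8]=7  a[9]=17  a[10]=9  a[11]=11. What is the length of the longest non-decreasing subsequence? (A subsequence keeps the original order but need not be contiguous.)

Track the smallest tail for each achievable length (allowing ties):
12 → extends → [12]
15 → extends → [12, 15]
14 → replaces 15 → [12, 14]
9 → replaces 12 → [9, 14]
13 → replaces 14 → [9, 13]
3 → replaces 9 → [3, 13]
5 → replaces 13 → [3, 5]
15 → extends → [3, 5, 15]
7 → replaces 15 → [3, 5, 7]
17 → extends → [3, 5, 7, 17]
9 → replaces 17 → [3, 5, 7, 9]
11 → extends → [3, 5, 7, 9, 11]
Five tails, so the longest non-decreasing subsequence has length 5 (e.g. 3, 5, 7, 9, 11).

5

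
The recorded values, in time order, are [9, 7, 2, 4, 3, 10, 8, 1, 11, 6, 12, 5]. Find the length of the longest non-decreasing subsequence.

Track the smallest tail for each achievable length (allowing ties):
9 → extends → [9]
7 → replaces 9 → [7]
2 → replaces 7 → [2]
4 → extends → [2, 4]
3 → replaces 4 → [2, 3]
10 → extends → [2, 3, 10]
8 → replaces 10 → [2, 3, 8]
1 → replaces 2 → [1, 3, 8]
11 → extends → [1, 3, 8, 11]
6 → replaces 8 → [1, 3, 6, 11]
12 → extends → [1, 3, 6, 11, 12]
5 → replaces 6 → [1, 3, 5, 11, 12]
Five tails, so the longest non-decreasing subsequence has length 5 (e.g. 2, 4, 10, 11, 12).

5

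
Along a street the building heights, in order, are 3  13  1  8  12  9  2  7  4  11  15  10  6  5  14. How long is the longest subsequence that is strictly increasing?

5

Let dp[i] be the length of the longest such subsequence ending at index i:
i:      1  2  3  4  5  6  7  8  9 10 11 12 13 14 15
a[i]:   3 13  1  8 12  9  2  7  4 11 15 10  6  5 14
dp:     1  2  1  2  3  3  2  3  3  4  5  4  4  4  5
Maximum dp value is 5.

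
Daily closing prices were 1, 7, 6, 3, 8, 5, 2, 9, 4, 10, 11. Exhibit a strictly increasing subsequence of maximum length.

Patience tails give the LIS length; then backtrack through the dp parents:
1 → extends → [1]
7 → extends → [1, 7]
6 → replaces 7 → [1, 6]
3 → replaces 6 → [1, 3]
8 → extends → [1, 3, 8]
5 → replaces 8 → [1, 3, 5]
2 → replaces 3 → [1, 2, 5]
9 → extends → [1, 2, 5, 9]
4 → replaces 5 → [1, 2, 4, 9]
10 → extends → [1, 2, 4, 9, 10]
11 → extends → [1, 2, 4, 9, 10, 11]
Length 6; one witness is 1, 7, 8, 9, 10, 11.

1, 7, 8, 9, 10, 11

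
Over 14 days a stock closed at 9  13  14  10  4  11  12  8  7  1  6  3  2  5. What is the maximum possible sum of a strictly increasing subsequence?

Let S[i] be the best sum of a strictly increasing subsequence ending at i:
i:      1  2  3  4  5  6  7  8  9 10 11 12 13 14
a[i]:   9 13 14 10  4 11 12  8  7  1  6  3  2  5
S:      9 22 36 19  4 30 42 12 11  1 10  4  3  9
Maximum is 42 (e.g. 9 + 10 + 11 + 12).

42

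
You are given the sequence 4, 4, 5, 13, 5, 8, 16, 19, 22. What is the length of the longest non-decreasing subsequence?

8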